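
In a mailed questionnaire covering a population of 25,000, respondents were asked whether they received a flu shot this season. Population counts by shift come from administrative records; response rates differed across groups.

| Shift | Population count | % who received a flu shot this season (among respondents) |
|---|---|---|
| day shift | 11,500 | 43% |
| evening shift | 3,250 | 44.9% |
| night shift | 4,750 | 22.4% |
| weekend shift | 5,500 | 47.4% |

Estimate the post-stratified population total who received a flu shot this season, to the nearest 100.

Apply each group's respondent rate to its population count:
  day shift: 11,500 × 43% = 4945
  evening shift: 3,250 × 44.9% = 1459.25
  night shift: 4,750 × 22.4% = 1064
  weekend shift: 5,500 × 47.4% = 2607
Estimated total = 10075.2 → 10,100.

10,100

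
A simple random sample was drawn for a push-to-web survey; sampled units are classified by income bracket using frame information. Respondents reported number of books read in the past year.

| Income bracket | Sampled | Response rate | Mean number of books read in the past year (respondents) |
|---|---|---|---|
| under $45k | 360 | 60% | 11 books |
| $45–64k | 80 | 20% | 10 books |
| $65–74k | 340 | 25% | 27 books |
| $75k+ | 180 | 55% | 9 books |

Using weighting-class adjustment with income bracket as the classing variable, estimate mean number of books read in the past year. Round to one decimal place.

Inverse-response-rate weighting restores each class to its sampled count, so class totals weight by n_sampled:
  under $45k: 360 × 11 = 3960
  $45–64k: 80 × 10 = 800
  $65–74k: 340 × 27 = 9180
  $75k+: 180 × 9 = 1620
Adjusted estimate = 15,560 / 960 = 16.2083 → 16.2.

16.2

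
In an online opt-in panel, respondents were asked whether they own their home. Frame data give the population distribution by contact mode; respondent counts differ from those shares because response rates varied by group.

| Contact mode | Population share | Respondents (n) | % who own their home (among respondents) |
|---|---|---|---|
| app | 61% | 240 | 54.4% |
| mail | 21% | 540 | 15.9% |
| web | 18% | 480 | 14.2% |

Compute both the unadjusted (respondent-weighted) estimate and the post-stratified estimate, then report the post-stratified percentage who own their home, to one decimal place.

39.1%

Unadjusted (pooled respondent) estimate weights by respondent counts:
  (240/1260)×54.4 + (540/1260)×15.9 + (480/1260)×14.2 = 22.5857%
Post-stratifying to population shares instead:
  0.61×54.4 + 0.21×15.9 + 0.18×14.2 = 39.079%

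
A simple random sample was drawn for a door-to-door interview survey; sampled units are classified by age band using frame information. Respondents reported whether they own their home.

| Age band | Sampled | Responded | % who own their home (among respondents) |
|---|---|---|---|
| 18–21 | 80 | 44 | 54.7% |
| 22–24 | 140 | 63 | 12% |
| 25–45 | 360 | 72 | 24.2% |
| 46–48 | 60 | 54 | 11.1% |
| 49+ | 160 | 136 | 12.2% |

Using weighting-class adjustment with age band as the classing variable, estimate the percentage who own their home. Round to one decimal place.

Response rates by class: 18–21 44/80 = 55%, 22–24 63/140 = 45%, 25–45 72/360 = 20%, 46–48 54/60 = 90%, 49+ 136/160 = 85%.
With weight = n_sampled/n_responded per class, the weighted class total is n_sampled:
  18–21: 80 × 54.7 = 4376
  22–24: 140 × 12 = 1680
  25–45: 360 × 24.2 = 8712
  46–48: 60 × 11.1 = 666
  49+: 160 × 12.2 = 1952
Adjusted estimate = 17,386 / 800 = 21.7325 → 21.7%.

21.7%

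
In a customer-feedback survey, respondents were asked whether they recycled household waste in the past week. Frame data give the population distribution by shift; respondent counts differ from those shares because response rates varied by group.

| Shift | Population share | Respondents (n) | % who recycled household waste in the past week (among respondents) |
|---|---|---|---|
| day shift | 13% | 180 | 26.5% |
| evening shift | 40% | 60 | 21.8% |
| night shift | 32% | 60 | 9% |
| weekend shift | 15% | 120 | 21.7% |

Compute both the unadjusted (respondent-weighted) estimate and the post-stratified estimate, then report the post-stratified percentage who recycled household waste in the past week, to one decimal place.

18.3%

Without adjustment, the pooled respondent share is:
  (180/420)×26.5 + (60/420)×21.8 + (60/420)×9 + (120/420)×21.7 = 21.9571%
Post-stratified estimate weights by population shares:
  0.13×26.5 + 0.4×21.8 + 0.32×9 + 0.15×21.7 = 18.3%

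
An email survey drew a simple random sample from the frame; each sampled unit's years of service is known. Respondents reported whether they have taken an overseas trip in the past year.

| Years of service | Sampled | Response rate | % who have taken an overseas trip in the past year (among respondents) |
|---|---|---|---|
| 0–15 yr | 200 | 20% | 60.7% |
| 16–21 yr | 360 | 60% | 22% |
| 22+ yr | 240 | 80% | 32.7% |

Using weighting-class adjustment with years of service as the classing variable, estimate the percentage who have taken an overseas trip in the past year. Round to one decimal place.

34.9%

Inverse-response-rate weighting restores each class to its sampled count, so class totals weight by n_sampled:
  0–15 yr: 200 × 60.7 = 12,140
  16–21 yr: 360 × 22 = 7920
  22+ yr: 240 × 32.7 = 7848
Adjusted estimate = 27,908 / 800 = 34.885 → 34.9%.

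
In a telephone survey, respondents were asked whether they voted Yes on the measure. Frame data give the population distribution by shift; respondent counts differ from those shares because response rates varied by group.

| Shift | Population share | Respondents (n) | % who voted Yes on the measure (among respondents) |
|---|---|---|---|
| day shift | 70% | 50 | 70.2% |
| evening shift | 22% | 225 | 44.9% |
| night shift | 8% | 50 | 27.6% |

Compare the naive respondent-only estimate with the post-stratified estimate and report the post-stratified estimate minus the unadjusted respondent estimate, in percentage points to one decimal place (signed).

+15.1 percentage points

Naive respondent-only estimate (weights = respondent counts):
  (50/325)×70.2 + (225/325)×44.9 + (50/325)×27.6 = 46.1308%
Reweighting by population shift shares:
  0.7×70.2 + 0.22×44.9 + 0.08×27.6 = 61.226%
Difference = 61.226 − 46.1308 = 15.0952 pp.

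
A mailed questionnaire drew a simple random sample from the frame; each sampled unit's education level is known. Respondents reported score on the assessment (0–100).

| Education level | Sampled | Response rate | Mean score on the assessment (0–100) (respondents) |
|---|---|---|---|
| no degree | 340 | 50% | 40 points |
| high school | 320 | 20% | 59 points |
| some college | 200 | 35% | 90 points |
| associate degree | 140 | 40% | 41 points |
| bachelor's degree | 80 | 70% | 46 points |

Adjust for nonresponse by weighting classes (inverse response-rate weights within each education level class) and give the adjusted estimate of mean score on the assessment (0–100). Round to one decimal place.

55.5

Each respondent's weight = sampled/responded in their class; summing within a class gives n_sampled, so:
  no degree: 340 × 40 = 13,600
  high school: 320 × 59 = 18,880
  some college: 200 × 90 = 18,000
  associate degree: 140 × 41 = 5740
  bachelor's degree: 80 × 46 = 3680
Adjusted estimate = 59,900 / 1,080 = 55.463 → 55.5.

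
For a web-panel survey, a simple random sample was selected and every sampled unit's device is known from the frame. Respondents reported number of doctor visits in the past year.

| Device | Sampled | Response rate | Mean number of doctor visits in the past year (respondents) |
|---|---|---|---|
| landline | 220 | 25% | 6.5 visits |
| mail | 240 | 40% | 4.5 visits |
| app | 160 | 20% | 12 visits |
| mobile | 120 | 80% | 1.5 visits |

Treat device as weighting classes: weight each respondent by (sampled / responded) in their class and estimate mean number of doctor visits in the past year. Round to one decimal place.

6.2

Weighting each respondent by the inverse class response rate inflates each class back to its sampled size, so the class weight is n_sampled:
  landline: 220 × 6.5 = 1430
  mail: 240 × 4.5 = 1080
  app: 160 × 12 = 1920
  mobile: 120 × 1.5 = 180
Adjusted estimate = 4610 / 740 = 6.22973 → 6.2.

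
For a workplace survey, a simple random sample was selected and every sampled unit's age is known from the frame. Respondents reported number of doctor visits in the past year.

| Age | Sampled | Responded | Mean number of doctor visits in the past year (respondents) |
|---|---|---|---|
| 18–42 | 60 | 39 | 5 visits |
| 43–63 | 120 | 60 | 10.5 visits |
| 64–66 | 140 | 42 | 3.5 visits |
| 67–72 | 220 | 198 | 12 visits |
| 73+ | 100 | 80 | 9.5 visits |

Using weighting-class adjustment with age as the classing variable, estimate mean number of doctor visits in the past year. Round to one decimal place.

8.8

Response rates by class: 18–42 39/60 = 65%, 43–63 60/120 = 50%, 64–66 42/140 = 30%, 67–72 198/220 = 90%, 73+ 80/100 = 80%.
Inverse-response-rate weighting restores each class to its sampled count, so class totals weight by n_sampled:
  18–42: 60 × 5 = 300
  43–63: 120 × 10.5 = 1260
  64–66: 140 × 3.5 = 490
  67–72: 220 × 12 = 2640
  73+: 100 × 9.5 = 950
Adjusted estimate = 5640 / 640 = 8.8125 → 8.8.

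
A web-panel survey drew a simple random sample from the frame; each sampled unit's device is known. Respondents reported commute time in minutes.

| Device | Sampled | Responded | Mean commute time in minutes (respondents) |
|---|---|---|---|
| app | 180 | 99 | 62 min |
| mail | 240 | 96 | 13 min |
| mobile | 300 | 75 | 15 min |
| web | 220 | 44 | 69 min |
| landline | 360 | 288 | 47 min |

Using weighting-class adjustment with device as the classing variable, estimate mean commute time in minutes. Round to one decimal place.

Response rates by class: app 99/180 = 55%, mail 96/240 = 40%, mobile 75/300 = 25%, web 44/220 = 20%, landline 288/360 = 80%.
Weighting each respondent by the inverse class response rate inflates each class back to its sampled size, so the class weight is n_sampled:
  app: 180 × 62 = 11,160
  mail: 240 × 13 = 3120
  mobile: 300 × 15 = 4500
  web: 220 × 69 = 15,180
  landline: 360 × 47 = 16,920
Adjusted estimate = 50,880 / 1,300 = 39.1385 → 39.1.

39.1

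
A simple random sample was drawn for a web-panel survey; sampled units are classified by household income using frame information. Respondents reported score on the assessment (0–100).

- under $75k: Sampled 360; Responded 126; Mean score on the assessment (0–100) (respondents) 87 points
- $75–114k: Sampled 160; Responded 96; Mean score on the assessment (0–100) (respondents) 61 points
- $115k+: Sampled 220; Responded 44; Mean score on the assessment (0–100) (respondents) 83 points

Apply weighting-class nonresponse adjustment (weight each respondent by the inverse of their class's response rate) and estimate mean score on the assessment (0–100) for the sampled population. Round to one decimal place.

Response rates by class: under $75k 126/360 = 35%, $75–114k 96/160 = 60%, $115k+ 44/220 = 20%.
Each respondent's weight = sampled/responded in their class; summing within a class gives n_sampled, so:
  under $75k: 360 × 87 = 31,320
  $75–114k: 160 × 61 = 9760
  $115k+: 220 × 83 = 18,260
Adjusted estimate = 59,340 / 740 = 80.1892 → 80.2.

80.2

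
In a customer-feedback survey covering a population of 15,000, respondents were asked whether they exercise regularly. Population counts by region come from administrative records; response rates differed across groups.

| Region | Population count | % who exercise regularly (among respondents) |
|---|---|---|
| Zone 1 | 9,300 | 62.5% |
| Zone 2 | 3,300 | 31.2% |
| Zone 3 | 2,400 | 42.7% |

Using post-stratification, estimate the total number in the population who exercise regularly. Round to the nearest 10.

7,870

Estimated count per cell = population count × respondent percentage:
  Zone 1: 9,300 × 62.5% = 5812.5
  Zone 2: 3,300 × 31.2% = 1029.6
  Zone 3: 2,400 × 42.7% = 1024.8
Estimated total = 7866.9 → 7,870.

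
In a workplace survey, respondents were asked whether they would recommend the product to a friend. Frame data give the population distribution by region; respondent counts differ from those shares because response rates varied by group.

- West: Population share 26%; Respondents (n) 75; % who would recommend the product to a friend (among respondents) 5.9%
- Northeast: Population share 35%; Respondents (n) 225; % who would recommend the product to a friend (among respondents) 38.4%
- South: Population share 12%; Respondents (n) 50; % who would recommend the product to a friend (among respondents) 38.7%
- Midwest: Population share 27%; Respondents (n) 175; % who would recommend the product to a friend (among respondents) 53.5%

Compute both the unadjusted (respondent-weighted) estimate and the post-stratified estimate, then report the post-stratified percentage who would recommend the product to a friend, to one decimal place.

Unadjusted (pooled respondent) estimate weights by respondent counts:
  (75/525)×5.9 + (225/525)×38.4 + (50/525)×38.7 + (175/525)×53.5 = 38.819%
Post-stratified estimate weights by population shares:
  0.26×5.9 + 0.35×38.4 + 0.12×38.7 + 0.27×53.5 = 34.063%

34.1%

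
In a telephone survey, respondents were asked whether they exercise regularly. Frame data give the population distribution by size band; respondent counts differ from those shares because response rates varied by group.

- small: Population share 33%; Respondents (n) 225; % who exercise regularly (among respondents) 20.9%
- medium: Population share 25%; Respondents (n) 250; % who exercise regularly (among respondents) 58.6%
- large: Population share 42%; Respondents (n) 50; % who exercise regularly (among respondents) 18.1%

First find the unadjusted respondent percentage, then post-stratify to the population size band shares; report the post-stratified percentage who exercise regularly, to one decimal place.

Unadjusted (pooled respondent) estimate weights by respondent counts:
  (225/525)×20.9 + (250/525)×58.6 + (50/525)×18.1 = 38.5857%
Reweighting by population size band shares:
  0.33×20.9 + 0.25×58.6 + 0.42×18.1 = 29.149%

29.1%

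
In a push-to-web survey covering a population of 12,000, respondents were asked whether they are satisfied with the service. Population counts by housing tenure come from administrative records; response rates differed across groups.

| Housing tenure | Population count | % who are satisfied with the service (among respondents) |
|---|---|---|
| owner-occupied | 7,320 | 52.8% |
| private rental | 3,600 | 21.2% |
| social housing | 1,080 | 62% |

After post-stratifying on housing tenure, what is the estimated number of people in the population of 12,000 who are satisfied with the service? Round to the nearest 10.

Estimated count per cell = population count × respondent percentage:
  owner-occupied: 7,320 × 52.8% = 3864.96
  private rental: 3,600 × 21.2% = 763.2
  social housing: 1,080 × 62% = 669.6
Estimated total = 5297.76 → 5,300.

5,300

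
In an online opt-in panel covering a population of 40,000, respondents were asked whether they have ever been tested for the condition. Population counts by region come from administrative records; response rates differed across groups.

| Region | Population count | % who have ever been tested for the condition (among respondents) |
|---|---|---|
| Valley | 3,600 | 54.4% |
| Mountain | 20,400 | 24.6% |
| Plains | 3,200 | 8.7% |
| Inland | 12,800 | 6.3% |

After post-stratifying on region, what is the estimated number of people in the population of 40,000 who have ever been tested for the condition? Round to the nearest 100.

Apply each group's respondent rate to its population count:
  Valley: 3,600 × 54.4% = 1958.4
  Mountain: 20,400 × 24.6% = 5018.4
  Plains: 3,200 × 8.7% = 278.4
  Inland: 12,800 × 6.3% = 806.4
Estimated total = 8061.6 → 8,100.

8,100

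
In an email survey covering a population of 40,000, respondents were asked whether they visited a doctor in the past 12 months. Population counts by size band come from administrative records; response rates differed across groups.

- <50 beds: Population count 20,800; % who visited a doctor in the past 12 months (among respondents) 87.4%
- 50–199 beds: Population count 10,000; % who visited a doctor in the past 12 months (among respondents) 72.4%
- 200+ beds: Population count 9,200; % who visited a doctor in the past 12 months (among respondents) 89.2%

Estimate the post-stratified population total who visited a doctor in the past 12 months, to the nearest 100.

33,600

Apply each group's respondent rate to its population count:
  <50 beds: 20,800 × 87.4% = 18179.2
  50–199 beds: 10,000 × 72.4% = 7240
  200+ beds: 9,200 × 89.2% = 8206.4
Estimated total = 33625.6 → 33,600.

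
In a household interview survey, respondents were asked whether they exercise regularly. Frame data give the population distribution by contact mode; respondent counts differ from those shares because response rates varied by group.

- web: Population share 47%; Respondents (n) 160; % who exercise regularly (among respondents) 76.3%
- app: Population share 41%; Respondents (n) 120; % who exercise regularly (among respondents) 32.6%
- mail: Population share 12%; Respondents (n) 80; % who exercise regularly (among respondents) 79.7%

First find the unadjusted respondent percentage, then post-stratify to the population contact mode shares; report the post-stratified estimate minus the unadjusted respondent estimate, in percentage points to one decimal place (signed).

-3.7 percentage points

Unadjusted (pooled respondent) estimate weights by respondent counts:
  (160/360)×76.3 + (120/360)×32.6 + (80/360)×79.7 = 62.4889%
Post-stratifying to population shares instead:
  0.47×76.3 + 0.41×32.6 + 0.12×79.7 = 58.791%
Difference = 58.791 − 62.4889 = -3.6979 pp.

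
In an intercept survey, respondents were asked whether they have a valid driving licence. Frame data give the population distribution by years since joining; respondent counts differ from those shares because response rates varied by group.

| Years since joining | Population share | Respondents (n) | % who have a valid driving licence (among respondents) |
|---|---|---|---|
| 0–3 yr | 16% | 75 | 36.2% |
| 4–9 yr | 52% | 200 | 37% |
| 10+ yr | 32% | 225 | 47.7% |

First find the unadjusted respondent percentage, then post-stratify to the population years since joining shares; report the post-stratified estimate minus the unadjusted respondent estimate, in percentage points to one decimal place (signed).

-1.4 percentage points

Naive respondent-only estimate (weights = respondent counts):
  (75/500)×36.2 + (200/500)×37 + (225/500)×47.7 = 41.695%
Post-stratified estimate weights by population shares:
  0.16×36.2 + 0.52×37 + 0.32×47.7 = 40.296%
Difference = 40.296 − 41.695 = -1.399 pp.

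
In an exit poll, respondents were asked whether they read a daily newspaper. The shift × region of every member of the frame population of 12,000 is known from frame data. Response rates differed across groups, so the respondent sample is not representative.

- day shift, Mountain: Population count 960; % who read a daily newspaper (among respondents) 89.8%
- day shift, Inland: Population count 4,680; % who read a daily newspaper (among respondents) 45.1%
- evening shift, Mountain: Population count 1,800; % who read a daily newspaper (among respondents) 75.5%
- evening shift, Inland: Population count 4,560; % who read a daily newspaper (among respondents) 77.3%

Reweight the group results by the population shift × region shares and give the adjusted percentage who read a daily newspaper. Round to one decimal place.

Weight each group's respondent value by its population share:
  day shift, Mountain: (960/12,000) × 89.8 = 7.184
  day shift, Inland: (4,680/12,000) × 45.1 = 17.589
  evening shift, Mountain: (1,800/12,000) × 75.5 = 11.325
  evening shift, Inland: (4,560/12,000) × 77.3 = 29.374
Post-stratified estimate = 65.472 → 65.5%.

65.5%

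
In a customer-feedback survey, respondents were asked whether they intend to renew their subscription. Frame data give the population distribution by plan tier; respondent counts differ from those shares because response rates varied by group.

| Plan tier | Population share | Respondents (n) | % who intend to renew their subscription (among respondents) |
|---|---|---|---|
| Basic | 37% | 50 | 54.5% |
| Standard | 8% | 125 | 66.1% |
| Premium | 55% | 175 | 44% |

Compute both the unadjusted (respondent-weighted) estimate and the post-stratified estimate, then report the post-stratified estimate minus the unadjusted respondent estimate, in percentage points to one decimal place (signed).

Naive respondent-only estimate (weights = respondent counts):
  (50/350)×54.5 + (125/350)×66.1 + (175/350)×44 = 53.3929%
Post-stratified estimate weights by population shares:
  0.37×54.5 + 0.08×66.1 + 0.55×44 = 49.653%
Difference = 49.653 − 53.3929 = -3.7399 pp.

-3.7 percentage points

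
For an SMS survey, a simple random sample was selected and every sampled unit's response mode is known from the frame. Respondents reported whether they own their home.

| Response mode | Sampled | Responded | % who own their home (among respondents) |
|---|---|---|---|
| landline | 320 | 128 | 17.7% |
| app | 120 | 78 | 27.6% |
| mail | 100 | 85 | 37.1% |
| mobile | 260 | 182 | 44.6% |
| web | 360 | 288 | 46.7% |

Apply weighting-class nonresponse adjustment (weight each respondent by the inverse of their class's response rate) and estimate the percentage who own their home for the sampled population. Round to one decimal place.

35.4%

Response rates by class: landline 128/320 = 40%, app 78/120 = 65%, mail 85/100 = 85%, mobile 182/260 = 70%, web 288/360 = 80%.
With weight = n_sampled/n_responded per class, the weighted class total is n_sampled:
  landline: 320 × 17.7 = 5664
  app: 120 × 27.6 = 3312
  mail: 100 × 37.1 = 3710
  mobile: 260 × 44.6 = 11,596
  web: 360 × 46.7 = 16,812
Adjusted estimate = 41,094 / 1,160 = 35.4259 → 35.4%.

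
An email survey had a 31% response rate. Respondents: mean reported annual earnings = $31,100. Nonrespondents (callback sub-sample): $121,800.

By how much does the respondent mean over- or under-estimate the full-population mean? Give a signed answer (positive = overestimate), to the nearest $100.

Nonresponse fraction = 1 − 0.31 = 0.69.
Bias = (nonresponse fraction) × (respondent mean − nonrespondent mean)
     = 0.69 × (31,100 − 121,800) = 0.69 × -90,700 = -62,583.

-$62,600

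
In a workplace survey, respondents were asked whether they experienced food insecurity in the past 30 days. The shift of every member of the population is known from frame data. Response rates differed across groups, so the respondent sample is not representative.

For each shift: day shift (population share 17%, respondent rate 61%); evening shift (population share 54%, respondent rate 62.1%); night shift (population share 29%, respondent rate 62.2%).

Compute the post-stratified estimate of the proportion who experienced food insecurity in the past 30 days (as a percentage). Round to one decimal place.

Reweight to the known shift distribution:
  day shift: 0.17 × 61 = 10.37
  evening shift: 0.54 × 62.1 = 33.534
  night shift: 0.29 × 62.2 = 18.038
Post-stratified estimate = 61.942 → 61.9%.

61.9%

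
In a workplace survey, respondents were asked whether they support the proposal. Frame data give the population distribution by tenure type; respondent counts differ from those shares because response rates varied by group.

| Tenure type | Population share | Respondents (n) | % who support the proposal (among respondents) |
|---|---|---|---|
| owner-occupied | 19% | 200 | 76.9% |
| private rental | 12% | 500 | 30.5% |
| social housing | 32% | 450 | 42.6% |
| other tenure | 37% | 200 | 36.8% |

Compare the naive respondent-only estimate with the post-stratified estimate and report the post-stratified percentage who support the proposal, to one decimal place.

45.5%

Without adjustment, the pooled respondent share is:
  (200/1350)×76.9 + (500/1350)×30.5 + (450/1350)×42.6 + (200/1350)×36.8 = 42.3407%
Reweighting by population tenure type shares:
  0.19×76.9 + 0.12×30.5 + 0.32×42.6 + 0.37×36.8 = 45.519%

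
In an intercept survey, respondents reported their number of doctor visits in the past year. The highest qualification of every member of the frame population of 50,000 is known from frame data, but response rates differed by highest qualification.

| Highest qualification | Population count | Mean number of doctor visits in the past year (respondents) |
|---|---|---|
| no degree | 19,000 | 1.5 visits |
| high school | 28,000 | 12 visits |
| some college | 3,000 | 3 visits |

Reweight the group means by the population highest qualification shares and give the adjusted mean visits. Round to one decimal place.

7.5

Reweight to the known highest qualification distribution:
  no degree: (19,000/50,000) × 1.5 = 0.57
  high school: (28,000/50,000) × 12 = 6.72
  some college: (3,000/50,000) × 3 = 0.18
Post-stratified estimate = 7.47 → 7.5.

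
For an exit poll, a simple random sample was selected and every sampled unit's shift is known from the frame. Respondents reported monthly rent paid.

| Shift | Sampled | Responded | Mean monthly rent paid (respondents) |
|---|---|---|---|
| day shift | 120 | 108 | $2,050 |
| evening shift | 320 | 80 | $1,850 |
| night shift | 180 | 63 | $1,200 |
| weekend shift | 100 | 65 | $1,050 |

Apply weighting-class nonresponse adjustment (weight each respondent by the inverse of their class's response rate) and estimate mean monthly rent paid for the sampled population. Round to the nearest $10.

$1,610

Response rates by class: day shift 108/120 = 90%, evening shift 80/320 = 25%, night shift 63/180 = 35%, weekend shift 65/100 = 65%.
Each respondent's weight = sampled/responded in their class; summing within a class gives n_sampled, so:
  day shift: 120 × 2050 = 246,000
  evening shift: 320 × 1850 = 592,000
  night shift: 180 × 1200 = 216,000
  weekend shift: 100 × 1050 = 105,000
Adjusted estimate = 1,159,000 / 720 = 1609.72 → $1,610.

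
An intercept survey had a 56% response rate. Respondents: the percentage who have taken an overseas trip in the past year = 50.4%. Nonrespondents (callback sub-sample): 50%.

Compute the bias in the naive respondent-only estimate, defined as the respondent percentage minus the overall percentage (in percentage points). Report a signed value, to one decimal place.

Nonresponse fraction = 1 − 0.56 = 0.44.
Bias = (nonresponse fraction) × (respondent percentage − nonrespondent percentage)
     = 0.44 × (50.4 − 50) = 0.44 × 0.4 = 0.176.

+0.2 percentage points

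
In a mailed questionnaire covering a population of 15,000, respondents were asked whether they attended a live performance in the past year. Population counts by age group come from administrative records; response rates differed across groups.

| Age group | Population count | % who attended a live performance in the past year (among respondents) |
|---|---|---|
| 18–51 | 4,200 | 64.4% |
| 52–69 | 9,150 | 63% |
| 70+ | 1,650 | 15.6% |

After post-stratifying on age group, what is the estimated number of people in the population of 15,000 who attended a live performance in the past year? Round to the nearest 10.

Apply each group's respondent rate to its population count:
  18–51: 4,200 × 64.4% = 2704.8
  52–69: 9,150 × 63% = 5764.5
  70+: 1,650 × 15.6% = 257.4
Estimated total = 8726.7 → 8,730.

8,730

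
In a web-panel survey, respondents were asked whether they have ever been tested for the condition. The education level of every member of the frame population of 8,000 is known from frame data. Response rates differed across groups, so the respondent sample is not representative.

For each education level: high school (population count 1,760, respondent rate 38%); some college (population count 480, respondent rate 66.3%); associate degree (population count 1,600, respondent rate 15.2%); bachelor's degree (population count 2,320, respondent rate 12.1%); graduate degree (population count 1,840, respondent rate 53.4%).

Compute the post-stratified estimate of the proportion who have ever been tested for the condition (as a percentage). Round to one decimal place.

Each cell contributes population-share × respondent value:
  high school: (1,760/8,000) × 38 = 8.36
  some college: (480/8,000) × 66.3 = 3.978
  associate degree: (1,600/8,000) × 15.2 = 3.04
  bachelor's degree: (2,320/8,000) × 12.1 = 3.509
  graduate degree: (1,840/8,000) × 53.4 = 12.282
Post-stratified estimate = 31.169 → 31.2%.

31.2%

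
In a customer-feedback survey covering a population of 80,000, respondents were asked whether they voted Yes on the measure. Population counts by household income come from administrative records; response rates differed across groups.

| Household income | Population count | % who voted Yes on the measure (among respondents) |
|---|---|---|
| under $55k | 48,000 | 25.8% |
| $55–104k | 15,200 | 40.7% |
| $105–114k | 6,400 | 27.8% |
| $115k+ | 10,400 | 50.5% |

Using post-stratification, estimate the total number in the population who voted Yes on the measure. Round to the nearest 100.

25,600

Estimated count per cell = population count × respondent percentage:
  under $55k: 48,000 × 25.8% = 12,384
  $55–104k: 15,200 × 40.7% = 6186.4
  $105–114k: 6,400 × 27.8% = 1779.2
  $115k+: 10,400 × 50.5% = 5252
Estimated total = 25601.6 → 25,600.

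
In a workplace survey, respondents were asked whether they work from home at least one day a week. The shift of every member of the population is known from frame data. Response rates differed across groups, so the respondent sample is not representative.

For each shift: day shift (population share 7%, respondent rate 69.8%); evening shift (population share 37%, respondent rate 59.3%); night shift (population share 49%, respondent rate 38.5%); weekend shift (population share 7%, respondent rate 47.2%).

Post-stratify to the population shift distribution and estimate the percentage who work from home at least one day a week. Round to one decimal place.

Post-stratification weights by population share, not respondent share:
  day shift: 0.07 × 69.8 = 4.886
  evening shift: 0.37 × 59.3 = 21.941
  night shift: 0.49 × 38.5 = 18.865
  weekend shift: 0.07 × 47.2 = 3.304
Post-stratified estimate = 48.996 → 49.0%.

49.0%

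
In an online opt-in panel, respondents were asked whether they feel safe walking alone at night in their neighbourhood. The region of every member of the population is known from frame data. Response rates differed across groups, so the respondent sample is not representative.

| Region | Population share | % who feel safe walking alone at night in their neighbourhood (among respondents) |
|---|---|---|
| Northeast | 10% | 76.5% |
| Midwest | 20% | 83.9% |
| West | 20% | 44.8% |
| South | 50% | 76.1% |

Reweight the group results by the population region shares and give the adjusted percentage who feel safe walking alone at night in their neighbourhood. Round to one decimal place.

Weight each group's respondent value by its population share:
  Northeast: 0.1 × 76.5 = 7.65
  Midwest: 0.2 × 83.9 = 16.78
  West: 0.2 × 44.8 = 8.96
  South: 0.5 × 76.1 = 38.05
Post-stratified estimate = 71.44 → 71.4%.

71.4%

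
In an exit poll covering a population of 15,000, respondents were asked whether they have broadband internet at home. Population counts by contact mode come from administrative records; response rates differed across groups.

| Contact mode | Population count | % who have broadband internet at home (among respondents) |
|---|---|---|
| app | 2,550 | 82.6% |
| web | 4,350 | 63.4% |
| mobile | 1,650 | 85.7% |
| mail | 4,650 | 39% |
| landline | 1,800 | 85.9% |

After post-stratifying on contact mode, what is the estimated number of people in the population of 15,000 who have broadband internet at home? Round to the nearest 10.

9,640

Apply each group's respondent rate to its population count:
  app: 2,550 × 82.6% = 2106.3
  web: 4,350 × 63.4% = 2757.9
  mobile: 1,650 × 85.7% = 1414.05
  mail: 4,650 × 39% = 1813.5
  landline: 1,800 × 85.9% = 1546.2
Estimated total = 9637.95 → 9,640.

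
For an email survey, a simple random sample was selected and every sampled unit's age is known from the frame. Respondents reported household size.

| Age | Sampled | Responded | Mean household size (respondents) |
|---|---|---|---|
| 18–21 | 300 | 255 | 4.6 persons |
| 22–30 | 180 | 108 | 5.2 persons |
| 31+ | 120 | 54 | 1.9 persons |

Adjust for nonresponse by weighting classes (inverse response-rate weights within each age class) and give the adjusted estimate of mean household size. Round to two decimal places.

Class response rates: 18–21 255/300 = 85%, 22–30 108/180 = 60%, 31+ 54/120 = 45%.
With weight = n_sampled/n_responded per class, the weighted class total is n_sampled:
  18–21: 300 × 4.6 = 1380
  22–30: 180 × 5.2 = 936
  31+: 120 × 1.9 = 228
Adjusted estimate = 2544 / 600 = 4.24 → 4.24.

4.24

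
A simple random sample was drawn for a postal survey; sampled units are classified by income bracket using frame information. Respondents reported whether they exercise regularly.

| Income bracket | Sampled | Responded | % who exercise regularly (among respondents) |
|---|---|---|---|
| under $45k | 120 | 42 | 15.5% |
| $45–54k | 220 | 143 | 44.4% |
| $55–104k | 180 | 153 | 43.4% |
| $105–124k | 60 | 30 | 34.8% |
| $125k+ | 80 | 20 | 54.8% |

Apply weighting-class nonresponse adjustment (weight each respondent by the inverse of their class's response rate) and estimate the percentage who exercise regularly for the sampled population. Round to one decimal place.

Class response rates: under $45k 42/120 = 35%, $45–54k 143/220 = 65%, $55–104k 153/180 = 85%, $105–124k 30/60 = 50%, $125k+ 20/80 = 25%.
Inverse-response-rate weighting restores each class to its sampled count, so class totals weight by n_sampled:
  under $45k: 120 × 15.5 = 1860
  $45–54k: 220 × 44.4 = 9768
  $55–104k: 180 × 43.4 = 7812
  $105–124k: 60 × 34.8 = 2088
  $125k+: 80 × 54.8 = 4384
Adjusted estimate = 25,912 / 660 = 39.2606 → 39.3%.

39.3%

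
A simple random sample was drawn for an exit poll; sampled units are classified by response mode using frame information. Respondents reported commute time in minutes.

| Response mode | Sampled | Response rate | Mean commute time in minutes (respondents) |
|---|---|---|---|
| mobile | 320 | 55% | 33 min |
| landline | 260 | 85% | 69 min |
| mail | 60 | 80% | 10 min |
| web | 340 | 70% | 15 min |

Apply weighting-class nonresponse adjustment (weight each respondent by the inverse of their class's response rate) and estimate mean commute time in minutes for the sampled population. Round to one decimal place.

34.9

Inverse-response-rate weighting restores each class to its sampled count, so class totals weight by n_sampled:
  mobile: 320 × 33 = 10,560
  landline: 260 × 69 = 17,940
  mail: 60 × 10 = 600
  web: 340 × 15 = 5100
Adjusted estimate = 34,200 / 980 = 34.898 → 34.9.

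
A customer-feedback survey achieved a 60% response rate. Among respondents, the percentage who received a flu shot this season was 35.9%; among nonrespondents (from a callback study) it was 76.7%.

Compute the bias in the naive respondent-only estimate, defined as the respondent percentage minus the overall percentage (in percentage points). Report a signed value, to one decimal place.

Nonresponse fraction = 1 − 0.6 = 0.4.
Bias = (nonresponse fraction) × (respondent percentage − nonrespondent percentage)
     = 0.4 × (35.9 − 76.7) = 0.4 × -40.8 = -16.32.

-16.3 percentage points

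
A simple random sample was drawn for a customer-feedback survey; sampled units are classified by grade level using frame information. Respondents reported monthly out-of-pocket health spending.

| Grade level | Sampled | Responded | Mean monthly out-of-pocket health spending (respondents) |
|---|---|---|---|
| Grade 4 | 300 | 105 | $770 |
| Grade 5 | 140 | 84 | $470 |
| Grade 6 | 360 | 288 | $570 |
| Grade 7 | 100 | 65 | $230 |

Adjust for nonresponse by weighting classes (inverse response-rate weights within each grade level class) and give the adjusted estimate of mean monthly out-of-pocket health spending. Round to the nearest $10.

Response rates by class: Grade 4 105/300 = 35%, Grade 5 84/140 = 60%, Grade 6 288/360 = 80%, Grade 7 65/100 = 65%.
Each respondent's weight = sampled/responded in their class; summing within a class gives n_sampled, so:
  Grade 4: 300 × 770 = 231,000
  Grade 5: 140 × 470 = 65,800
  Grade 6: 360 × 570 = 205,200
  Grade 7: 100 × 230 = 23,000
Adjusted estimate = 525,000 / 900 = 583.333 → $580.

$580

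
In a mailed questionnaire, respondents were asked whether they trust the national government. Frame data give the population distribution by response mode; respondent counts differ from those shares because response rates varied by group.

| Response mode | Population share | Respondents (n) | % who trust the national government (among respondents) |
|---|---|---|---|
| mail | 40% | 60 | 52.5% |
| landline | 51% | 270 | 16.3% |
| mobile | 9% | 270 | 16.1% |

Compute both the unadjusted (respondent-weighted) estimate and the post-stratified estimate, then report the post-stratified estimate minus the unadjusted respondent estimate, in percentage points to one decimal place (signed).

Unadjusted (pooled respondent) estimate weights by respondent counts:
  (60/600)×52.5 + (270/600)×16.3 + (270/600)×16.1 = 19.83%
Reweighting by population response mode shares:
  0.4×52.5 + 0.51×16.3 + 0.09×16.1 = 30.762%
Difference = 30.762 − 19.83 = 10.932 pp.

+10.9 percentage points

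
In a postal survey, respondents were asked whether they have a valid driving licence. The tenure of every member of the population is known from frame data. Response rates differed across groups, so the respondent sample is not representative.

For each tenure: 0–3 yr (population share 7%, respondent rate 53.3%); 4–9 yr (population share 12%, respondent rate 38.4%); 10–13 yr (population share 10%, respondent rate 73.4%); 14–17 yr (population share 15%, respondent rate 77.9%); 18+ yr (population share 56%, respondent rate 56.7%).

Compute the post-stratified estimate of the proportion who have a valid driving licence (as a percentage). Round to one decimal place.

Reweight to the known tenure distribution:
  0–3 yr: 0.07 × 53.3 = 3.731
  4–9 yr: 0.12 × 38.4 = 4.608
  10–13 yr: 0.1 × 73.4 = 7.34
  14–17 yr: 0.15 × 77.9 = 11.685
  18+ yr: 0.56 × 56.7 = 31.752
Post-stratified estimate = 59.116 → 59.1%.

59.1%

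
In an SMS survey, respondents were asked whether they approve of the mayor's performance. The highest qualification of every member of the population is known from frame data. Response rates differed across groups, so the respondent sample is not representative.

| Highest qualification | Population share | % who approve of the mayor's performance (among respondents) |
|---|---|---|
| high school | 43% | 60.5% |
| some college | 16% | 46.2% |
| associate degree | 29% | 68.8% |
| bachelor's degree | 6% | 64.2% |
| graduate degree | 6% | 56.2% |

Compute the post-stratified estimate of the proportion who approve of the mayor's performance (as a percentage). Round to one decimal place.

60.6%

Each cell contributes population-share × respondent value:
  high school: 0.43 × 60.5 = 26.015
  some college: 0.16 × 46.2 = 7.392
  associate degree: 0.29 × 68.8 = 19.952
  bachelor's degree: 0.06 × 64.2 = 3.852
  graduate degree: 0.06 × 56.2 = 3.372
Post-stratified estimate = 60.583 → 60.6%.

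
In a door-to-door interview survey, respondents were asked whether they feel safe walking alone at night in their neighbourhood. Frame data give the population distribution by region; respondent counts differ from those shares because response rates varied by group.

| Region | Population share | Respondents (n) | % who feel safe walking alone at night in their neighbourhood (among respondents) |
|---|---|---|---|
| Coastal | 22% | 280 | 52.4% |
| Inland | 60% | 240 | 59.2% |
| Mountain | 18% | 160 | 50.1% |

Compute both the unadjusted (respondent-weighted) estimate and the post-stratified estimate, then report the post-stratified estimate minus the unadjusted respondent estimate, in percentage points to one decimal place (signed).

Without adjustment, the pooled respondent share is:
  (280/680)×52.4 + (240/680)×59.2 + (160/680)×50.1 = 54.2588%
Reweighting by population region shares:
  0.22×52.4 + 0.6×59.2 + 0.18×50.1 = 56.066%
Difference = 56.066 − 54.2588 = 1.8072 pp.

+1.8 percentage points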